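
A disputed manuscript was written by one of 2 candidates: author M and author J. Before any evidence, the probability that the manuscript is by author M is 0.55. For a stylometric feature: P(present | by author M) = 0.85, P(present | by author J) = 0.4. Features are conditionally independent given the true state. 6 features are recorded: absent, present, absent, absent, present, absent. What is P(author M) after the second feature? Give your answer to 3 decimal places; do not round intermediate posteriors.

After 'absent': P(author M) = 0.15·0.5500 / (0.15·0.5500 + 0.6·0.4500) ≈ 0.2340
After 'present': P(author M) = 0.85·0.2340 / (0.85·0.2340 + 0.4·0.7660) ≈ 0.3937

0.394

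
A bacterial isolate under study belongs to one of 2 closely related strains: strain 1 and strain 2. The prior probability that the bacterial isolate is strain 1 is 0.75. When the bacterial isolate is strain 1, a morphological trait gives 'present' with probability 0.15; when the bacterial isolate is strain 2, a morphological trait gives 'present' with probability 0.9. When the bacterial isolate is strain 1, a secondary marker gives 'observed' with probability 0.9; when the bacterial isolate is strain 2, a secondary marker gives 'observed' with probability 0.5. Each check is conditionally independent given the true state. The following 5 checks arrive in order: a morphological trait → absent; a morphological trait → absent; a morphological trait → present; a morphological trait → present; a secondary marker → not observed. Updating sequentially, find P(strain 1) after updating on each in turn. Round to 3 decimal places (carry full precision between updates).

After a morphological trait='absent': P(strain 1) = 0.85·0.7500 / (0.85·0.7500 + 0.1·0.2500) ≈ 0.9623
After a morphological trait='absent': P(strain 1) = 0.85·0.9623 / (0.85·0.9623 + 0.1·0.0377) ≈ 0.9954
After a morphological trait='present': P(strain 1) = 0.15·0.9954 / (0.15·0.9954 + 0.9·0.0046) ≈ 0.9731
After a morphological trait='present': P(strain 1) = 0.15·0.9731 / (0.15·0.9731 + 0.9·0.0269) ≈ 0.8576
After a secondary marker='not observed': P(strain 1) = 0.1·0.8576 / (0.1·0.8576 + 0.5·0.1424) ≈ 0.5463

0.546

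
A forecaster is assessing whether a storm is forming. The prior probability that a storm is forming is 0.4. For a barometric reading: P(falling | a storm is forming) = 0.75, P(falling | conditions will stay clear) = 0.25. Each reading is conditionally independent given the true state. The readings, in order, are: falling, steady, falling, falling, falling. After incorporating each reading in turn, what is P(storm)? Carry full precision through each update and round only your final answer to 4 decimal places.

After 'falling': P(storm) = 0.75·0.4000 / (0.75·0.4000 + 0.25·0.6000) ≈ 0.6667
After 'steady': P(storm) = 0.25·0.6667 / (0.25·0.6667 + 0.75·0.3333) ≈ 0.4000
After 'falling': P(storm) = 0.75·0.4000 / (0.75·0.4000 + 0.25·0.6000) ≈ 0.6667
After 'falling': P(storm) = 0.75·0.6667 / (0.75·0.6667 + 0.25·0.3333) ≈ 0.8571
After 'falling': P(storm) = 0.75·0.8571 / (0.75·0.8571 + 0.25·0.1429) ≈ 0.9474

0.9474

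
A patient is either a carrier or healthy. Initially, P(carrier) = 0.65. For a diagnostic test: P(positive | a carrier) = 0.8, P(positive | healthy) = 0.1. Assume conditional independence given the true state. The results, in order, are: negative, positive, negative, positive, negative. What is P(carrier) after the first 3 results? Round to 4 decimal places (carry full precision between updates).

0.4232

After 'negative': P(carrier) = 0.2·0.6500 / (0.2·0.6500 + 0.9·0.3500) ≈ 0.2921
After 'positive': P(carrier) = 0.8·0.2921 / (0.8·0.2921 + 0.1·0.7079) ≈ 0.7675
After 'negative': P(carrier) = 0.2·0.7675 / (0.2·0.7675 + 0.9·0.2325) ≈ 0.4232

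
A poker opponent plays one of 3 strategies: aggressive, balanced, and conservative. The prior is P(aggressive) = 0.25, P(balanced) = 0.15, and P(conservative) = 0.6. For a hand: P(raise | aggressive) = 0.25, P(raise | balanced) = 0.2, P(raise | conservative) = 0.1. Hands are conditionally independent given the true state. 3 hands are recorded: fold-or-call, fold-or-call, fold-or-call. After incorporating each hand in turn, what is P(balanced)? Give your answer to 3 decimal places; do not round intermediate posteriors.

Apply Bayes' rule sequentially, carrying P(balanced) forward.
After 'fold-or-call': normaliser = 0.75·0.2500 + 0.8·0.1500 + 0.9·0.6000; P(aggressive) ≈ 0.2212, P(balanced) ≈ 0.1416, P(conservative) ≈ 0.6372
After 'fold-or-call': normaliser = 0.75·0.2212 + 0.8·0.1416 + 0.9·0.6372; P(aggressive) ≈ 0.1946, P(balanced) ≈ 0.1328, P(conservative) ≈ 0.6725
After 'fold-or-call': normaliser = 0.75·0.1946 + 0.8·0.1328 + 0.9·0.6725; P(aggressive) ≈ 0.1702, P(balanced) ≈ 0.1239, P(conservative) ≈ 0.7059

0.124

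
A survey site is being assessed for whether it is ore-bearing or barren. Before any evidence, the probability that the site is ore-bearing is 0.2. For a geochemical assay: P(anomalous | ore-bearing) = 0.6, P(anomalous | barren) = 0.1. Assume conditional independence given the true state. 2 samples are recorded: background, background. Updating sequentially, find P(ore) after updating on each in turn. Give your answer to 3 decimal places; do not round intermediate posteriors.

Apply Bayes' rule sequentially, carrying P(ore) forward.
After 'background': P(ore) = 0.4·0.2000 / (0.4·0.2000 + 0.9·0.8000) ≈ 0.1000
After 'background': P(ore) = 0.4·0.1000 / (0.4·0.1000 + 0.9·0.9000) ≈ 0.0471

0.047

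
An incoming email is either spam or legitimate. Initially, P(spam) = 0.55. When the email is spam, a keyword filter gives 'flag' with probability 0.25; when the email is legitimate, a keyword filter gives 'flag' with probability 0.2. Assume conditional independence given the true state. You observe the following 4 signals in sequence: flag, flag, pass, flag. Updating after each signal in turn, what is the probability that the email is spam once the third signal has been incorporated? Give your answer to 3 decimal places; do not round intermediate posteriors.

0.642

After 'flag': P(spam) = 0.25·0.5500 / (0.25·0.5500 + 0.2·0.4500) ≈ 0.6044
After 'flag': P(spam) = 0.25·0.6044 / (0.25·0.6044 + 0.2·0.3956) ≈ 0.6563
After 'pass': P(spam) = 0.75·0.6563 / (0.75·0.6563 + 0.8·0.3437) ≈ 0.6416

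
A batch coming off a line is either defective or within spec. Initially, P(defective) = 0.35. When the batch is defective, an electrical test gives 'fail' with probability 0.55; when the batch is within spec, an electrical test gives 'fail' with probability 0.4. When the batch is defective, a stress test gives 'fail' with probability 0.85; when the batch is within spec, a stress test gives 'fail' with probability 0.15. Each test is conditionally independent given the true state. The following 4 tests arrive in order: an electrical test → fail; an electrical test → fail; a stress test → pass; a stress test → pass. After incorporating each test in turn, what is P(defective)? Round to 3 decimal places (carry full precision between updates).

0.031

After an electrical test='fail': P(defective) = 0.55·0.3500 / (0.55·0.3500 + 0.4·0.6500) ≈ 0.4254
After an electrical test='fail': P(defective) = 0.55·0.4254 / (0.55·0.4254 + 0.4·0.5746) ≈ 0.5045
After a stress test='pass': P(defective) = 0.15·0.5045 / (0.15·0.5045 + 0.85·0.4955) ≈ 0.1523
After a stress test='pass': P(defective) = 0.15·0.1523 / (0.15·0.1523 + 0.85·0.8477) ≈ 0.0307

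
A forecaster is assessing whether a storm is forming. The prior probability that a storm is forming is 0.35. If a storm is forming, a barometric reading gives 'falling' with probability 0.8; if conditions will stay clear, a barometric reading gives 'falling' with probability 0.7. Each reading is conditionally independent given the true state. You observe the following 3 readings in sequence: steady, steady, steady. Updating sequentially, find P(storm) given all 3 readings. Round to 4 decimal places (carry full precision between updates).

0.1376

After 'steady': P(storm) = 0.2·0.3500 / (0.2·0.3500 + 0.3·0.6500) ≈ 0.2642
After 'steady': P(storm) = 0.2·0.2642 / (0.2·0.2642 + 0.3·0.7358) ≈ 0.1931
After 'steady': P(storm) = 0.2·0.1931 / (0.2·0.1931 + 0.3·0.8069) ≈ 0.1376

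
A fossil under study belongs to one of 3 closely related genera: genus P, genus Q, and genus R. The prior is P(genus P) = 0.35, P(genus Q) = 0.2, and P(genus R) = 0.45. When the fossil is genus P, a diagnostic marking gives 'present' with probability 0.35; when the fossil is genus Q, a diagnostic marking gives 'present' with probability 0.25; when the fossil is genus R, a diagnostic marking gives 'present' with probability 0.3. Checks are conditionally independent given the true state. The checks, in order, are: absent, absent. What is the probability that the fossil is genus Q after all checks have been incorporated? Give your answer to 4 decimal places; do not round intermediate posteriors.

After 'absent': normaliser = 0.65·0.3500 + 0.75·0.2000 + 0.7·0.4500; P(genus P) ≈ 0.3285, P(genus Q) ≈ 0.2166, P(genus R) ≈ 0.4549
After 'absent': normaliser = 0.65·0.3285 + 0.75·0.2166 + 0.7·0.4549; P(genus P) ≈ 0.3075, P(genus Q) ≈ 0.2339, P(genus R) ≈ 0.4585

0.2339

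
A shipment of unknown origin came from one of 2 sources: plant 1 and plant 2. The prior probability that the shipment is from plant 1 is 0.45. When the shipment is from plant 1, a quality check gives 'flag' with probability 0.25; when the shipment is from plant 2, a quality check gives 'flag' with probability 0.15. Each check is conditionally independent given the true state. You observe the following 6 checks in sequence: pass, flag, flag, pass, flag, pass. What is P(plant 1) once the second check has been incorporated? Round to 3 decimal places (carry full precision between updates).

Apply Bayes' rule sequentially, carrying P(plant 1) forward.
After 'pass': P(plant 1) = 0.75·0.4500 / (0.75·0.4500 + 0.85·0.5500) ≈ 0.4193
After 'flag': P(plant 1) = 0.25·0.4193 / (0.25·0.4193 + 0.15·0.5807) ≈ 0.5461

0.546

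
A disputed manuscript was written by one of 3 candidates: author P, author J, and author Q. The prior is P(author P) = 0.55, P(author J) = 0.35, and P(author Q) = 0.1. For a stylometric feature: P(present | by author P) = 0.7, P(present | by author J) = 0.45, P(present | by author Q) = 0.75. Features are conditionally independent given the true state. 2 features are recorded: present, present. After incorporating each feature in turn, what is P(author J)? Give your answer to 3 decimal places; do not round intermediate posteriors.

After 'present': normaliser = 0.7·0.5500 + 0.45·0.3500 + 0.75·0.1000; P(author P) ≈ 0.6235, P(author J) ≈ 0.2551, P(author Q) ≈ 0.1215
After 'present': normaliser = 0.7·0.6235 + 0.45·0.2551 + 0.75·0.1215; P(author P) ≈ 0.6795, P(author J) ≈ 0.1787, P(author Q) ≈ 0.1418

0.179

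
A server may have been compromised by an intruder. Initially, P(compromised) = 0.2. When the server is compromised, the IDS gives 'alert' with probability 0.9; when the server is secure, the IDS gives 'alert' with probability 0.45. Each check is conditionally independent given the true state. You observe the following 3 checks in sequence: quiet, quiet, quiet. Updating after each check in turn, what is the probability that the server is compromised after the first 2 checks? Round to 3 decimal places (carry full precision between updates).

After 'quiet': P(compromised) = 0.1·0.2000 / (0.1·0.2000 + 0.55·0.8000) ≈ 0.0435
After 'quiet': P(compromised) = 0.1·0.0435 / (0.1·0.0435 + 0.55·0.9565) ≈ 0.0082

0.008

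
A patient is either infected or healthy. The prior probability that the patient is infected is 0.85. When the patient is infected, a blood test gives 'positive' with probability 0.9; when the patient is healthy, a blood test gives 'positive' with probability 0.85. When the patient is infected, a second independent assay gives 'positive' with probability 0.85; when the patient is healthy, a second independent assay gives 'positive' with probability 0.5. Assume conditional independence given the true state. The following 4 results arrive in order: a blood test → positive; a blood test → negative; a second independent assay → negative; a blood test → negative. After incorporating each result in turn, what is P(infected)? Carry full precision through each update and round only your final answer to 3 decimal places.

After a blood test='positive': P(infected) = 0.9·0.8500 / (0.9·0.8500 + 0.85·0.1500) ≈ 0.8571
After a blood test='negative': P(infected) = 0.1·0.8571 / (0.1·0.8571 + 0.15·0.1429) ≈ 0.8000
After a second independent assay='negative': P(infected) = 0.15·0.8000 / (0.15·0.8000 + 0.5·0.2000) ≈ 0.5455
After a blood test='negative': P(infected) = 0.1·0.5455 / (0.1·0.5455 + 0.15·0.4545) ≈ 0.4444

0.444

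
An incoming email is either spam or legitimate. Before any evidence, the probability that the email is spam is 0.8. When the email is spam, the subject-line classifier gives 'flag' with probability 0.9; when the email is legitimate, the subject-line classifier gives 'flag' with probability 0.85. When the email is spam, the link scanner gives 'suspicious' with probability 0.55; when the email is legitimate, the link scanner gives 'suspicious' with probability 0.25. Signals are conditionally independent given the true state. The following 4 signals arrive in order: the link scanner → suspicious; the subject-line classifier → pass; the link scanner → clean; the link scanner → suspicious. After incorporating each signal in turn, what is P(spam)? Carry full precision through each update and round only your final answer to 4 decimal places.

Each posterior becomes the prior for the next update.
After the link scanner='suspicious': P(spam) = 0.55·0.8000 / (0.55·0.8000 + 0.25·0.2000) ≈ 0.8980
After the subject-line classifier='pass': P(spam) = 0.1·0.8980 / (0.1·0.8980 + 0.15·0.1020) ≈ 0.8544
After the link scanner='clean': P(spam) = 0.45·0.8544 / (0.45·0.8544 + 0.75·0.1456) ≈ 0.7788
After the link scanner='suspicious': P(spam) = 0.55·0.7788 / (0.55·0.7788 + 0.25·0.2212) ≈ 0.8856

0.8856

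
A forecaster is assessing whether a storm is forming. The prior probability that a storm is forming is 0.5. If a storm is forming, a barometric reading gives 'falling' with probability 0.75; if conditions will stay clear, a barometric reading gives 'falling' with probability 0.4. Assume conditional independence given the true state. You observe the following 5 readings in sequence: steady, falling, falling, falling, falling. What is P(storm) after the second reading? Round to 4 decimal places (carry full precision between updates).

0.4386

After 'steady': P(storm) = 0.25·0.5000 / (0.25·0.5000 + 0.6·0.5000) ≈ 0.2941
After 'falling': P(storm) = 0.75·0.2941 / (0.75·0.2941 + 0.4·0.7059) ≈ 0.4386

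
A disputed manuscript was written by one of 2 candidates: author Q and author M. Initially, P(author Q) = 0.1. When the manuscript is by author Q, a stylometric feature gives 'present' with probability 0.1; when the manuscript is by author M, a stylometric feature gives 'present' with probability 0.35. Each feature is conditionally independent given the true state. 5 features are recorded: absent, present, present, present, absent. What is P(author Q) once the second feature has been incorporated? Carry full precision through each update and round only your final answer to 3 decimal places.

After 'absent': P(author Q) = 0.9·0.1000 / (0.9·0.1000 + 0.65·0.9000) ≈ 0.1333
After 'present': P(author Q) = 0.1·0.1333 / (0.1·0.1333 + 0.35·0.8667) ≈ 0.0421

0.042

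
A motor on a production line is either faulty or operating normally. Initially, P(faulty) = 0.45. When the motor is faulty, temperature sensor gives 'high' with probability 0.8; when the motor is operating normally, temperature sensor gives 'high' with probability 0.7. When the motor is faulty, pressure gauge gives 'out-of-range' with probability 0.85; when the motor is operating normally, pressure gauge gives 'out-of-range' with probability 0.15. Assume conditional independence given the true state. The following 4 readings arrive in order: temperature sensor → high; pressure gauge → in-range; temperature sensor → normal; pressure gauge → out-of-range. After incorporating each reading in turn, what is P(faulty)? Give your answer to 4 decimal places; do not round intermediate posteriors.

0.3840

After temperature sensor='high': P(faulty) = 0.8·0.4500 / (0.8·0.4500 + 0.7·0.5500) ≈ 0.4832
After pressure gauge='in-range': P(faulty) = 0.15·0.4832 / (0.15·0.4832 + 0.85·0.5168) ≈ 0.1416
After temperature sensor='normal': P(faulty) = 0.2·0.1416 / (0.2·0.1416 + 0.3·0.8584) ≈ 0.0991
After pressure gauge='out-of-range': P(faulty) = 0.85·0.0991 / (0.85·0.0991 + 0.15·0.9009) ≈ 0.3840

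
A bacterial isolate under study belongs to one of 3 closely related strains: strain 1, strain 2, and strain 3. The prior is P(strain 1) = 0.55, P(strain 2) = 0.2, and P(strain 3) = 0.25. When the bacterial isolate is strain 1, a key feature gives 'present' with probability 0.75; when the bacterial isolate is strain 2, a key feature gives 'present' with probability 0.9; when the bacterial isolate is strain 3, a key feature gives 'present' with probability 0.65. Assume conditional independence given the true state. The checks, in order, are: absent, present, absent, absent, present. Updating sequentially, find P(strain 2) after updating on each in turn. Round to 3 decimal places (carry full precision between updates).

After 'absent': normaliser = 0.25·0.5500 + 0.1·0.2000 + 0.35·0.2500; P(strain 1) ≈ 0.5612, P(strain 2) ≈ 0.0816, P(strain 3) ≈ 0.3571
After 'present': normaliser = 0.75·0.5612 + 0.9·0.0816 + 0.65·0.3571; P(strain 1) ≈ 0.5794, P(strain 2) ≈ 0.1011, P(strain 3) ≈ 0.3195
After 'absent': normaliser = 0.25·0.5794 + 0.1·0.1011 + 0.35·0.3195; P(strain 1) ≈ 0.5429, P(strain 2) ≈ 0.0379, P(strain 3) ≈ 0.4192
After 'absent': normaliser = 0.25·0.5429 + 0.1·0.0379 + 0.35·0.4192; P(strain 1) ≈ 0.4742, P(strain 2) ≈ 0.0132, P(strain 3) ≈ 0.5126
After 'present': normaliser = 0.75·0.4742 + 0.9·0.0132 + 0.65·0.5126; P(strain 1) ≈ 0.5075, P(strain 2) ≈ 0.0170, P(strain 3) ≈ 0.4755

0.017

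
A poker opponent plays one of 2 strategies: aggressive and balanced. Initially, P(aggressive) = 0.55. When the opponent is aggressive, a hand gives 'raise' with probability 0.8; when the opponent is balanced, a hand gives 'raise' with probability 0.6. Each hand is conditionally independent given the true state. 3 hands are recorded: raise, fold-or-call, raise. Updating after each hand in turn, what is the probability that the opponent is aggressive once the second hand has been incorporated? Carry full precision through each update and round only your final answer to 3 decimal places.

0.449

After 'raise': P(aggressive) = 0.8·0.5500 / (0.8·0.5500 + 0.6·0.4500) ≈ 0.6197
After 'fold-or-call': P(aggressive) = 0.2·0.6197 / (0.2·0.6197 + 0.4·0.3803) ≈ 0.4490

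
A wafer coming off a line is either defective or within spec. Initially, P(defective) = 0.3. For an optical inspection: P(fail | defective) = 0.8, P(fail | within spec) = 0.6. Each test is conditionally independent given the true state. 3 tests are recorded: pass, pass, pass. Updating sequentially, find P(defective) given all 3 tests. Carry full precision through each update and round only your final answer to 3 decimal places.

After 'pass': P(defective) = 0.2·0.3000 / (0.2·0.3000 + 0.4·0.7000) ≈ 0.1765
After 'pass': P(defective) = 0.2·0.1765 / (0.2·0.1765 + 0.4·0.8235) ≈ 0.0968
After 'pass': P(defective) = 0.2·0.0968 / (0.2·0.0968 + 0.4·0.9032) ≈ 0.0508

0.051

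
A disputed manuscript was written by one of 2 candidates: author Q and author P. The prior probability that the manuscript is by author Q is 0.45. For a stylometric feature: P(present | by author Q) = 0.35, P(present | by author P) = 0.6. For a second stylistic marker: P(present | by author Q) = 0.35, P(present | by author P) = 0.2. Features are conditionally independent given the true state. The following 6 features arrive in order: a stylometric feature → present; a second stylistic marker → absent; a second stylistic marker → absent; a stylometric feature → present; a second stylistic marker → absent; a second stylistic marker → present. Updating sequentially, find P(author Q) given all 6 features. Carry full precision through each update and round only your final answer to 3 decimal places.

0.207

After a stylometric feature='present': P(author Q) = 0.35·0.4500 / (0.35·0.4500 + 0.6·0.5500) ≈ 0.3231
After a second stylistic marker='absent': P(author Q) = 0.65·0.3231 / (0.65·0.3231 + 0.8·0.6769) ≈ 0.2794
After a second stylistic marker='absent': P(author Q) = 0.65·0.2794 / (0.65·0.2794 + 0.8·0.7206) ≈ 0.2396
After a stylometric feature='present': P(author Q) = 0.35·0.2396 / (0.35·0.2396 + 0.6·0.7604) ≈ 0.1553
After a second stylistic marker='absent': P(author Q) = 0.65·0.1553 / (0.65·0.1553 + 0.8·0.8447) ≈ 0.1299
After a second stylistic marker='present': P(author Q) = 0.35·0.1299 / (0.35·0.1299 + 0.2·0.8701) ≈ 0.2072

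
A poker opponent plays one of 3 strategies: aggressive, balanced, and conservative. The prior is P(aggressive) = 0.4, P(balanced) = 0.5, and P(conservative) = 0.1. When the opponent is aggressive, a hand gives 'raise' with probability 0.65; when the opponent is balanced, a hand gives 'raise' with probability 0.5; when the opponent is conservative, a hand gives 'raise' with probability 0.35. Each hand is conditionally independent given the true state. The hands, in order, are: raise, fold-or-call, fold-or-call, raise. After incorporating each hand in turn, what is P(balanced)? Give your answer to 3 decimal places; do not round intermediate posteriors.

0.547

After 'raise': normaliser = 0.65·0.4000 + 0.5·0.5000 + 0.35·0.1000; P(aggressive) ≈ 0.4771, P(balanced) ≈ 0.4587, P(conservative) ≈ 0.0642
After 'fold-or-call': normaliser = 0.35·0.4771 + 0.5·0.4587 + 0.65·0.0642; P(aggressive) ≈ 0.3812, P(balanced) ≈ 0.5236, P(conservative) ≈ 0.0953
After 'fold-or-call': normaliser = 0.35·0.3812 + 0.5·0.5236 + 0.65·0.0953; P(aggressive) ≈ 0.2918, P(balanced) ≈ 0.5727, P(conservative) ≈ 0.1355
After 'raise': normaliser = 0.65·0.2918 + 0.5·0.5727 + 0.35·0.1355; P(aggressive) ≈ 0.3624, P(balanced) ≈ 0.5470, P(conservative) ≈ 0.0906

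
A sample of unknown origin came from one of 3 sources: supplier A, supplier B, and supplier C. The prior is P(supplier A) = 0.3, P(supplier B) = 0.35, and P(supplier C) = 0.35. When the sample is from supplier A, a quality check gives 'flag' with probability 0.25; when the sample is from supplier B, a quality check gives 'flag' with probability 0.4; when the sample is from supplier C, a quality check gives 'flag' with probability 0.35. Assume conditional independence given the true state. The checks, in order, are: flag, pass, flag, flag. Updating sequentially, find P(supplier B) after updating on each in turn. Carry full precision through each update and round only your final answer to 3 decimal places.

Apply Bayes' rule sequentially, carrying P(supplier B) forward.
After 'flag': normaliser = 0.25·0.3000 + 0.4·0.3500 + 0.35·0.3500; P(supplier A) ≈ 0.2222, P(supplier B) ≈ 0.4148, P(supplier C) ≈ 0.3630
After 'pass': normaliser = 0.75·0.2222 + 0.6·0.4148 + 0.65·0.3630; P(supplier A) ≈ 0.2558, P(supplier B) ≈ 0.3820, P(supplier C) ≈ 0.3621
After 'flag': normaliser = 0.25·0.2558 + 0.4·0.3820 + 0.35·0.3621; P(supplier A) ≈ 0.1862, P(supplier B) ≈ 0.4448, P(supplier C) ≈ 0.3690
After 'flag': normaliser = 0.25·0.1862 + 0.4·0.4448 + 0.35·0.3690; P(supplier A) ≈ 0.1316, P(supplier B) ≈ 0.5032, P(supplier C) ≈ 0.3652

0.503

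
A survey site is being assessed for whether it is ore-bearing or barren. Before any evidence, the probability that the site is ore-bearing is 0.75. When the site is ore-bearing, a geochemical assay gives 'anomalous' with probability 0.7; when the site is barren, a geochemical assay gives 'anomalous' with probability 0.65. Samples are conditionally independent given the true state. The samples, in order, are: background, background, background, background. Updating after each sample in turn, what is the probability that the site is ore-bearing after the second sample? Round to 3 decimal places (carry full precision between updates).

After 'background': P(ore) = 0.3·0.7500 / (0.3·0.7500 + 0.35·0.2500) ≈ 0.7200
After 'background': P(ore) = 0.3·0.7200 / (0.3·0.7200 + 0.35·0.2800) ≈ 0.6879

0.688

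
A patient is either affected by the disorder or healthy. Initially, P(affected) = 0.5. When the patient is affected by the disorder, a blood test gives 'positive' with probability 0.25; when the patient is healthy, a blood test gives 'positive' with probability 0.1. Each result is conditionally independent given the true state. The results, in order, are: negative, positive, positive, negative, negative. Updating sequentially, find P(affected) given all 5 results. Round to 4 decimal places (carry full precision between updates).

0.7834

After 'negative': P(affected) = 0.75·0.5000 / (0.75·0.5000 + 0.9·0.5000) ≈ 0.4545
After 'positive': P(affected) = 0.25·0.4545 / (0.25·0.4545 + 0.1·0.5455) ≈ 0.6757
After 'positive': P(affected) = 0.25·0.6757 / (0.25·0.6757 + 0.1·0.3243) ≈ 0.8389
After 'negative': P(affected) = 0.75·0.8389 / (0.75·0.8389 + 0.9·0.1611) ≈ 0.8127
After 'negative': P(affected) = 0.75·0.8127 / (0.75·0.8127 + 0.9·0.1873) ≈ 0.7834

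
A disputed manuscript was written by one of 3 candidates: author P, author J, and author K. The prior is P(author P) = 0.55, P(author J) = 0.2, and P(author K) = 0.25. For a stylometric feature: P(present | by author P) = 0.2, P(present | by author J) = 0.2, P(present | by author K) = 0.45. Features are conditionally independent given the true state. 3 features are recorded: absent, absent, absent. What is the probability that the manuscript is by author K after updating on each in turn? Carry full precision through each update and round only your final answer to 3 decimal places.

After 'absent': normaliser = 0.8·0.5500 + 0.8·0.2000 + 0.55·0.2500; P(author P) ≈ 0.5966, P(author J) ≈ 0.2169, P(author K) ≈ 0.1864
After 'absent': normaliser = 0.8·0.5966 + 0.8·0.2169 + 0.55·0.1864; P(author P) ≈ 0.6335, P(author J) ≈ 0.2304, P(author K) ≈ 0.1361
After 'absent': normaliser = 0.8·0.6335 + 0.8·0.2304 + 0.55·0.1361; P(author P) ≈ 0.6617, P(author J) ≈ 0.2406, P(author K) ≈ 0.0977

0.098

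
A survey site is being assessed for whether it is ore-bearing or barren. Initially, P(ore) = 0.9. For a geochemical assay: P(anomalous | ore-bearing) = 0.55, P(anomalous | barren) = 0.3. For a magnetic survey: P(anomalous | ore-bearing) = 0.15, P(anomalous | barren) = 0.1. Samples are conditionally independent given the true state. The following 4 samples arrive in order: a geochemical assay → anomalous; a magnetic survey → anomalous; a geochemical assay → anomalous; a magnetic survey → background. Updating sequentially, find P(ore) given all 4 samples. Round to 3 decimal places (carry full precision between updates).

After a geochemical assay='anomalous': P(ore) = 0.55·0.9000 / (0.55·0.9000 + 0.3·0.1000) ≈ 0.9429
After a magnetic survey='anomalous': P(ore) = 0.15·0.9429 / (0.15·0.9429 + 0.1·0.0571) ≈ 0.9612
After a geochemical assay='anomalous': P(ore) = 0.55·0.9612 / (0.55·0.9612 + 0.3·0.0388) ≈ 0.9784
After a magnetic survey='background': P(ore) = 0.85·0.9784 / (0.85·0.9784 + 0.9·0.0216) ≈ 0.9772

0.977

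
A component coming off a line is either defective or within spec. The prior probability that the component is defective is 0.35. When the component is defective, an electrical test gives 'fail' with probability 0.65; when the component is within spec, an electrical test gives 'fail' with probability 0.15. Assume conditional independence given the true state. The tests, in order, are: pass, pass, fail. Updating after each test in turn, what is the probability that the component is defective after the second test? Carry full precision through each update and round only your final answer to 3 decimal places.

0.084

After 'pass': P(defective) = 0.35·0.3500 / (0.35·0.3500 + 0.85·0.6500) ≈ 0.1815
After 'pass': P(defective) = 0.35·0.1815 / (0.35·0.1815 + 0.85·0.8185) ≈ 0.0837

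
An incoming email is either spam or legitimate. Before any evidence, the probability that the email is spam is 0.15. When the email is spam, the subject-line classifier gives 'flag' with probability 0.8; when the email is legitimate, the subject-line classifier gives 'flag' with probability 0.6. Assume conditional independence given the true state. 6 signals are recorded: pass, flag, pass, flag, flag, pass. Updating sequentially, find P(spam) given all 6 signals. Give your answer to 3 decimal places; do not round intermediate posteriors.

Apply Bayes' rule sequentially, carrying P(spam) forward.
After 'pass': P(spam) = 0.2·0.1500 / (0.2·0.1500 + 0.4·0.8500) ≈ 0.0811
After 'flag': P(spam) = 0.8·0.0811 / (0.8·0.0811 + 0.6·0.9189) ≈ 0.1053
After 'pass': P(spam) = 0.2·0.1053 / (0.2·0.1053 + 0.4·0.8947) ≈ 0.0556
After 'flag': P(spam) = 0.8·0.0556 / (0.8·0.0556 + 0.6·0.9444) ≈ 0.0727
After 'flag': P(spam) = 0.8·0.0727 / (0.8·0.0727 + 0.6·0.9273) ≈ 0.0947
After 'pass': P(spam) = 0.2·0.0947 / (0.2·0.0947 + 0.4·0.9053) ≈ 0.0497

0.050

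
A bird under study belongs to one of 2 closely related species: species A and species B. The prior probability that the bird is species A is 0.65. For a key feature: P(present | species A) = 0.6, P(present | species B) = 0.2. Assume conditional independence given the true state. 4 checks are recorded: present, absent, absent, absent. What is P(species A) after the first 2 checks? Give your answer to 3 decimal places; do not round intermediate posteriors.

After 'present': P(species A) = 0.6·0.6500 / (0.6·0.6500 + 0.2·0.3500) ≈ 0.8478
After 'absent': P(species A) = 0.4·0.8478 / (0.4·0.8478 + 0.8·0.1522) ≈ 0.7358

0.736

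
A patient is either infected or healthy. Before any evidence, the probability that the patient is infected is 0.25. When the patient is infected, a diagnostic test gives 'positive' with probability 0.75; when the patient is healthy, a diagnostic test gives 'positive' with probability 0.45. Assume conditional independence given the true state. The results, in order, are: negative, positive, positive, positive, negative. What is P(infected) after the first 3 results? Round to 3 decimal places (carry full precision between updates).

After 'negative': P(infected) = 0.25·0.2500 / (0.25·0.2500 + 0.55·0.7500) ≈ 0.1316
After 'positive': P(infected) = 0.75·0.1316 / (0.75·0.1316 + 0.45·0.8684) ≈ 0.2016
After 'positive': P(infected) = 0.75·0.2016 / (0.75·0.2016 + 0.45·0.7984) ≈ 0.2962

0.296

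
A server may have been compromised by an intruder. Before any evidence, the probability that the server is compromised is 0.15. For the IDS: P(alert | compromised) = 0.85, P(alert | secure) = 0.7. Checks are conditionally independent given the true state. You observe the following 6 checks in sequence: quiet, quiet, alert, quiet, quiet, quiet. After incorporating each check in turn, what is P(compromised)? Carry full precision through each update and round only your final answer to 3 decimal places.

After 'quiet': P(compromised) = 0.15·0.1500 / (0.15·0.1500 + 0.3·0.8500) ≈ 0.0811
After 'quiet': P(compromised) = 0.15·0.0811 / (0.15·0.0811 + 0.3·0.9189) ≈ 0.0423
After 'alert': P(compromised) = 0.85·0.0423 / (0.85·0.0423 + 0.7·0.9577) ≈ 0.0508
After 'quiet': P(compromised) = 0.15·0.0508 / (0.15·0.0508 + 0.3·0.9492) ≈ 0.0261
After 'quiet': P(compromised) = 0.15·0.0261 / (0.15·0.0261 + 0.3·0.9739) ≈ 0.0132
After 'quiet': P(compromised) = 0.15·0.0132 / (0.15·0.0132 + 0.3·0.9868) ≈ 0.0067

0.007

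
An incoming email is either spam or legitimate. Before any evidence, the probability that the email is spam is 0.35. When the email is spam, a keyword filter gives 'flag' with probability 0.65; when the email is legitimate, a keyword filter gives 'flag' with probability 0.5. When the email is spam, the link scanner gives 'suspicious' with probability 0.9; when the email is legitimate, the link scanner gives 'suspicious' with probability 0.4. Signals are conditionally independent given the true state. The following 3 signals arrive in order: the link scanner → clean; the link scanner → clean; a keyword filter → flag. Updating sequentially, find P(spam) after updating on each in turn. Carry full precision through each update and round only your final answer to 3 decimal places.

Each posterior becomes the prior for the next update.
After the link scanner='clean': P(spam) = 0.1·0.3500 / (0.1·0.3500 + 0.6·0.6500) ≈ 0.0824
After the link scanner='clean': P(spam) = 0.1·0.0824 / (0.1·0.0824 + 0.6·0.9176) ≈ 0.0147
After a keyword filter='flag': P(spam) = 0.65·0.0147 / (0.65·0.0147 + 0.5·0.9853) ≈ 0.0191

0.019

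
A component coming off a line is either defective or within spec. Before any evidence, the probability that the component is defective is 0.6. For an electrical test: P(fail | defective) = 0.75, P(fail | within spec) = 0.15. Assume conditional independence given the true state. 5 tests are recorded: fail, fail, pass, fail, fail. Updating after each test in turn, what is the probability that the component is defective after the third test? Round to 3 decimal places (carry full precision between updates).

After 'fail': P(defective) = 0.75·0.6000 / (0.75·0.6000 + 0.15·0.4000) ≈ 0.8824
After 'fail': P(defective) = 0.75·0.8824 / (0.75·0.8824 + 0.15·0.1176) ≈ 0.9740
After 'pass': P(defective) = 0.25·0.9740 / (0.25·0.9740 + 0.85·0.0260) ≈ 0.9169

0.917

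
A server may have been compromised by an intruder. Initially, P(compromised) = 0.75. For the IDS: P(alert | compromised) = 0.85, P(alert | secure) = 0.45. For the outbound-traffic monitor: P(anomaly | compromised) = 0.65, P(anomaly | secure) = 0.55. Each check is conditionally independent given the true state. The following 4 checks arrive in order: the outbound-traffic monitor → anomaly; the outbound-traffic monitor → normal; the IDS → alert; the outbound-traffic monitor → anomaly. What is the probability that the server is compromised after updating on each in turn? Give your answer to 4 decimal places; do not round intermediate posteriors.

After the outbound-traffic monitor='anomaly': P(compromised) = 0.65·0.7500 / (0.65·0.7500 + 0.55·0.2500) ≈ 0.7800
After the outbound-traffic monitor='normal': P(compromised) = 0.35·0.7800 / (0.35·0.7800 + 0.45·0.2200) ≈ 0.7339
After the IDS='alert': P(compromised) = 0.85·0.7339 / (0.85·0.7339 + 0.45·0.2661) ≈ 0.8389
After the outbound-traffic monitor='anomaly': P(compromised) = 0.65·0.8389 / (0.65·0.8389 + 0.55·0.1611) ≈ 0.8603

0.8603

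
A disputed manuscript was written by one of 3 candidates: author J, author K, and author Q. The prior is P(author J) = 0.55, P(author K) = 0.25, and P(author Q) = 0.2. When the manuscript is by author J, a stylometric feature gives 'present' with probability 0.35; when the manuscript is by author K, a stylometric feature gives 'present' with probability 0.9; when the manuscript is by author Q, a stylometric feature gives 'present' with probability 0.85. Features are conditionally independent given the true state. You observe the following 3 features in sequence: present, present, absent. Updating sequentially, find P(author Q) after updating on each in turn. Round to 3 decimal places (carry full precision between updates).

0.253

After 'present': normaliser = 0.35·0.5500 + 0.9·0.2500 + 0.85·0.2000; P(author J) ≈ 0.3277, P(author K) ≈ 0.3830, P(author Q) ≈ 0.2894
After 'present': normaliser = 0.35·0.3277 + 0.9·0.3830 + 0.85·0.2894; P(author J) ≈ 0.1626, P(author K) ≈ 0.4887, P(author Q) ≈ 0.3487
After 'absent': normaliser = 0.65·0.1626 + 0.1·0.4887 + 0.15·0.3487; P(author J) ≈ 0.5109, P(author K) ≈ 0.2362, P(author Q) ≈ 0.2529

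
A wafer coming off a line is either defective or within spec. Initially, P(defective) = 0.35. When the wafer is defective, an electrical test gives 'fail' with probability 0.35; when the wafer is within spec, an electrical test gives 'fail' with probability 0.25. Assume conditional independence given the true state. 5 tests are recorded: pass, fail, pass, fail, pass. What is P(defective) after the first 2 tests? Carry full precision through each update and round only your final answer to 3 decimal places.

After 'pass': P(defective) = 0.65·0.3500 / (0.65·0.3500 + 0.75·0.6500) ≈ 0.3182
After 'fail': P(defective) = 0.35·0.3182 / (0.35·0.3182 + 0.25·0.6818) ≈ 0.3952

0.395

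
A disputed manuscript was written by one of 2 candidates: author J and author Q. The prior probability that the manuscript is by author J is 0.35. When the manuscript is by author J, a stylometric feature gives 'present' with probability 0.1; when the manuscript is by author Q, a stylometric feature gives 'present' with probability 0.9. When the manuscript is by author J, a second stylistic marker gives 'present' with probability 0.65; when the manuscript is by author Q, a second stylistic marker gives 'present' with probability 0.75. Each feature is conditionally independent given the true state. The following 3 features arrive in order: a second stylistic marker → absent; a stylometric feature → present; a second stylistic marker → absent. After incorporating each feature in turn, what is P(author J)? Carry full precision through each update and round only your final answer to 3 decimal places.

After a second stylistic marker='absent': P(author J) = 0.35·0.3500 / (0.35·0.3500 + 0.25·0.6500) ≈ 0.4298
After a stylometric feature='present': P(author J) = 0.1·0.4298 / (0.1·0.4298 + 0.9·0.5702) ≈ 0.0773
After a second stylistic marker='absent': P(author J) = 0.35·0.0773 / (0.35·0.0773 + 0.25·0.9227) ≈ 0.1050

0.105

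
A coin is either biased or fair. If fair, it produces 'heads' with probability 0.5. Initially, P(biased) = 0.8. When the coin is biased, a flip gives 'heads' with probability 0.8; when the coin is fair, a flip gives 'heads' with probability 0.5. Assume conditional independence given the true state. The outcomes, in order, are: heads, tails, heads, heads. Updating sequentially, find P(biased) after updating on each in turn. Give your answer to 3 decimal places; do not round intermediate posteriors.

0.868

After 'heads': P(biased) = 0.8·0.8000 / (0.8·0.8000 + 0.5·0.2000) ≈ 0.8649
After 'tails': P(biased) = 0.2·0.8649 / (0.2·0.8649 + 0.5·0.1351) ≈ 0.7191
After 'heads': P(biased) = 0.8·0.7191 / (0.8·0.7191 + 0.5·0.2809) ≈ 0.8038
After 'heads': P(biased) = 0.8·0.8038 / (0.8·0.8038 + 0.5·0.1962) ≈ 0.8676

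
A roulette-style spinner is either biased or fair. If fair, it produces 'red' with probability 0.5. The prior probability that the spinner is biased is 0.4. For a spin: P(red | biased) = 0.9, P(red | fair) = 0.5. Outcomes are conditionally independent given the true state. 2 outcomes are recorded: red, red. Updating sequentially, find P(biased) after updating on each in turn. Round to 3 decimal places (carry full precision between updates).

After 'red': P(biased) = 0.9·0.4000 / (0.9·0.4000 + 0.5·0.6000) ≈ 0.5455
After 'red': P(biased) = 0.9·0.5455 / (0.9·0.5455 + 0.5·0.4545) ≈ 0.6835

0.684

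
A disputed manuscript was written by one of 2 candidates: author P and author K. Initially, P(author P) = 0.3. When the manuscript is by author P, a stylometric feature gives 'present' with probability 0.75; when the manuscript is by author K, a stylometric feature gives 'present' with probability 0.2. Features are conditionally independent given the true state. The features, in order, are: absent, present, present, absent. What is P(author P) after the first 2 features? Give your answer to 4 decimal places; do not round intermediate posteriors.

0.3343

After 'absent': P(author P) = 0.25·0.3000 / (0.25·0.3000 + 0.8·0.7000) ≈ 0.1181
After 'present': P(author P) = 0.75·0.1181 / (0.75·0.1181 + 0.2·0.8819) ≈ 0.3343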